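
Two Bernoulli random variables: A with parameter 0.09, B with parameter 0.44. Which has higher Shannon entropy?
B

For binary distributions, entropy is maximized at p=0.5 and decreases as p moves toward 0 or 1.

H(A) = H(0.09) = 0.4365 bits
H(B) = H(0.44) = 0.9896 bits

Distribution B (p=0.44) is closer to uniform (p=0.5), so it has higher entropy.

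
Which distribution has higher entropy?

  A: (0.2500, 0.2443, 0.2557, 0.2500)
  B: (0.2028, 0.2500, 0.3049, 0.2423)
A

Both distributions are close to uniform, making this a harder comparison.

H(A) = 1.9998 bits
H(B) = 1.9848 bits

The distribution closer to uniform has higher entropy.
Answer: A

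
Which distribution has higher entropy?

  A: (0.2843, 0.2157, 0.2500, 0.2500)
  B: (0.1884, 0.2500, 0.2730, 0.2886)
A

Both distributions are close to uniform, making this a harder comparison.

H(A) = 1.9932 bits
H(B) = 1.9824 bits

The distribution closer to uniform has higher entropy.
Answer: A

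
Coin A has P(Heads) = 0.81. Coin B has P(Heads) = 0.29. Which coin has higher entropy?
B

For binary distributions, entropy is maximized at p=0.5 and decreases as p moves toward 0 or 1.

H(A) = H(0.81) = 0.7015 bits
H(B) = H(0.29) = 0.8687 bits

Distribution B (p=0.29) is closer to uniform (p=0.5), so it has higher entropy.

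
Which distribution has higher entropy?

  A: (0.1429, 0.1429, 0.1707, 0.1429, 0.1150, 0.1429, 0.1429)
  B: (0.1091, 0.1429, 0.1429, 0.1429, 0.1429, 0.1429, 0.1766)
A

Both distributions are close to uniform, making this a harder comparison.

H(A) = 2.7995 bits
H(B) = 2.7957 bits

The distribution closer to uniform has higher entropy.
Answer: A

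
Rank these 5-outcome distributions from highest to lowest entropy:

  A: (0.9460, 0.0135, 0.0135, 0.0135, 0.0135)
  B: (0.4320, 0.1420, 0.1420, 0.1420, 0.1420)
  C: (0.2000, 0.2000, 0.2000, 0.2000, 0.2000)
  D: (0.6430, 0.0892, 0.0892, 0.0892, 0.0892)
C > B > D > A

Key insight: Entropy is maximized by uniform distributions and minimized by concentrated distributions.

Entropies:
  H(A) = 0.4112 bits
  H(B) = 2.1226 bits
  H(C) = 2.3219 bits
  H(D) = 1.6542 bits

Ranking: C > B > D > A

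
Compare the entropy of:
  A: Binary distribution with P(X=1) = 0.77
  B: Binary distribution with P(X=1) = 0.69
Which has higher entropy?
B

For binary distributions, entropy is maximized at p=0.5 and decreases as p moves toward 0 or 1.

H(A) = H(0.77) = 0.7780 bits
H(B) = H(0.69) = 0.8932 bits

Distribution B (p=0.69) is closer to uniform (p=0.5), so it has higher entropy.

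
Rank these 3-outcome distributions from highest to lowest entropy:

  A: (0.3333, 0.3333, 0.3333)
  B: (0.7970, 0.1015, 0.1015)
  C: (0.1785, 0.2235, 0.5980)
A > C > B

Key insight: Entropy is maximized by uniform distributions and minimized by concentrated distributions.

- Uniform distributions have maximum entropy log₂(3) = 1.5850 bits
- The more "peaked" or concentrated a distribution, the lower its entropy

Entropies:
  H(A) = 1.5850 bits
  H(B) = 0.9309 bits
  H(C) = 1.3704 bits

Ranking: A > C > B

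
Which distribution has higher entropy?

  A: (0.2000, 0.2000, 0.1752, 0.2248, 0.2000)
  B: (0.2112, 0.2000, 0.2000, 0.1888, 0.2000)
B

Both distributions are close to uniform, making this a harder comparison.

H(A) = 2.3175 bits
H(B) = 2.3210 bits

The distribution closer to uniform has higher entropy.
Answer: B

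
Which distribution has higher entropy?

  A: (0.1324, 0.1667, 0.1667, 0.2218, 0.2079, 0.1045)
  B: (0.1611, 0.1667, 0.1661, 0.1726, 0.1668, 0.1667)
B

Both distributions are close to uniform, making this a harder comparison.

H(A) = 2.5415 bits
H(B) = 2.5847 bits

The distribution closer to uniform has higher entropy.
Answer: B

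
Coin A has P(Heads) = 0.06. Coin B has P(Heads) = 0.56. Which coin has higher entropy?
B

For binary distributions, entropy is maximized at p=0.5 and decreases as p moves toward 0 or 1.

H(A) = H(0.06) = 0.3274 bits
H(B) = H(0.56) = 0.9896 bits

Distribution B (p=0.56) is closer to uniform (p=0.5), so it has higher entropy.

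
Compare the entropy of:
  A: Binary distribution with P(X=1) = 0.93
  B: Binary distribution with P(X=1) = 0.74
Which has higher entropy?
B

For binary distributions, entropy is maximized at p=0.5 and decreases as p moves toward 0 or 1.

H(A) = H(0.93) = 0.3659 bits
H(B) = H(0.74) = 0.8267 bits

Distribution B (p=0.74) is closer to uniform (p=0.5), so it has higher entropy.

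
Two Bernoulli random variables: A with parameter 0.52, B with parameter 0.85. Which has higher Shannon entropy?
A

For binary distributions, entropy is maximized at p=0.5 and decreases as p moves toward 0 or 1.

H(A) = H(0.52) = 0.9988 bits
H(B) = H(0.85) = 0.6098 bits

Distribution A (p=0.52) is closer to uniform (p=0.5), so it has higher entropy.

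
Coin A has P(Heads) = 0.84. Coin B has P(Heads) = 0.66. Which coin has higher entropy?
B

For binary distributions, entropy is maximized at p=0.5 and decreases as p moves toward 0 or 1.

H(A) = H(0.84) = 0.6343 bits
H(B) = H(0.66) = 0.9248 bits

Distribution B (p=0.66) is closer to uniform (p=0.5), so it has higher entropy.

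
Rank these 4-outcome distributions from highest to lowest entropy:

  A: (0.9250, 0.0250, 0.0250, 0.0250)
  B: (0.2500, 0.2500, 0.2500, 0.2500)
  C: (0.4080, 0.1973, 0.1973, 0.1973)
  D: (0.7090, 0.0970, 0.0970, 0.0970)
B > C > D > A

Key insight: Entropy is maximized by uniform distributions and minimized by concentrated distributions.

Entropies:
  H(A) = 0.5032 bits
  H(B) = 2.0000 bits
  H(C) = 1.9137 bits
  H(D) = 1.3312 bits

Ranking: B > C > D > A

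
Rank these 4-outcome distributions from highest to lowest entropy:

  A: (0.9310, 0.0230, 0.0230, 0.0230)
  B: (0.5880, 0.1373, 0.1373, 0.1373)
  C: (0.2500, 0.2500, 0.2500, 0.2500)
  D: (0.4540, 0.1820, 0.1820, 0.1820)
C > D > B > A

Key insight: Entropy is maximized by uniform distributions and minimized by concentrated distributions.

Entropies:
  H(A) = 0.4715 bits
  H(B) = 1.6305 bits
  H(C) = 2.0000 bits
  H(D) = 1.8593 bits

Ranking: C > D > B > A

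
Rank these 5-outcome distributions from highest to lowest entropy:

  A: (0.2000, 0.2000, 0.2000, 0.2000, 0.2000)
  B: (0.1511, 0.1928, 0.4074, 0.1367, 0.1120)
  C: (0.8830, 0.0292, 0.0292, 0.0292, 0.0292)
A > B > C

Key insight: Entropy is maximized by uniform distributions and minimized by concentrated distributions.

- Uniform distributions have maximum entropy log₂(5) = 2.3219 bits
- The more "peaked" or concentrated a distribution, the lower its entropy

Entropies:
  H(A) = 2.3219 bits
  H(B) = 2.1439 bits
  H(C) = 0.7547 bits

Ranking: A > B > C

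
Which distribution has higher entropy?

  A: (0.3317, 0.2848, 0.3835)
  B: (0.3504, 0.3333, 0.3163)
B

Both distributions are close to uniform, making this a harder comparison.

H(A) = 1.5744 bits
H(B) = 1.5837 bits

The distribution closer to uniform has higher entropy.
Answer: B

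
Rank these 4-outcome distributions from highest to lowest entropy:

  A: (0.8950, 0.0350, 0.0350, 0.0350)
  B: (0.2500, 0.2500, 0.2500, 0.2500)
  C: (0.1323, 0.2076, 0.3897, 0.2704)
B > C > A

Key insight: Entropy is maximized by uniform distributions and minimized by concentrated distributions.

- Uniform distributions have maximum entropy log₂(4) = 2.0000 bits
- The more "peaked" or concentrated a distribution, the lower its entropy

Entropies:
  H(A) = 0.6511 bits
  H(B) = 2.0000 bits
  H(C) = 1.8969 bits

Ranking: B > C > A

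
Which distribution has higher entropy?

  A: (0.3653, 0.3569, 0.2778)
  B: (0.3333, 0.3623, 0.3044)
B

Both distributions are close to uniform, making this a harder comparison.

H(A) = 1.5746 bits
H(B) = 1.5813 bits

The distribution closer to uniform has higher entropy.
Answer: B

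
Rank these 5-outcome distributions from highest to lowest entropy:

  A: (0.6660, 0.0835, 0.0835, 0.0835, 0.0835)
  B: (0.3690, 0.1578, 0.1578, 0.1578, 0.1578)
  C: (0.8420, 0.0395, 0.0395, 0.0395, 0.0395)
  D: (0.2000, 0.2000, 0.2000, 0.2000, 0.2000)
D > B > A > C

Key insight: Entropy is maximized by uniform distributions and minimized by concentrated distributions.

Entropies:
  H(A) = 1.5870 bits
  H(B) = 2.2119 bits
  H(C) = 0.9455 bits
  H(D) = 2.3219 bits

Ranking: D > B > A > C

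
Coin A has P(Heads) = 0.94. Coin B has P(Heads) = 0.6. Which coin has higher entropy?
B

For binary distributions, entropy is maximized at p=0.5 and decreases as p moves toward 0 or 1.

H(A) = H(0.94) = 0.3274 bits
H(B) = H(0.6) = 0.9710 bits

Distribution B (p=0.6) is closer to uniform (p=0.5), so it has higher entropy.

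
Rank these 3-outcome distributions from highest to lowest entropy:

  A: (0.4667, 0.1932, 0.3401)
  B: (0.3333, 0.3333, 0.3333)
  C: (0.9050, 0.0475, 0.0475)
B > A > C

Key insight: Entropy is maximized by uniform distributions and minimized by concentrated distributions.

- Uniform distributions have maximum entropy log₂(3) = 1.5850 bits
- The more "peaked" or concentrated a distribution, the lower its entropy

Entropies:
  H(A) = 1.5005 bits
  H(B) = 1.5850 bits
  H(C) = 0.5479 bits

Ranking: B > A > C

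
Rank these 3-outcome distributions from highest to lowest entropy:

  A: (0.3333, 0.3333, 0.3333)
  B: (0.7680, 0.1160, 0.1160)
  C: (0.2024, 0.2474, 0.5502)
A > C > B

Key insight: Entropy is maximized by uniform distributions and minimized by concentrated distributions.

- Uniform distributions have maximum entropy log₂(3) = 1.5850 bits
- The more "peaked" or concentrated a distribution, the lower its entropy

Entropies:
  H(A) = 1.5850 bits
  H(B) = 1.0135 bits
  H(C) = 1.4393 bits

Ranking: A > C > B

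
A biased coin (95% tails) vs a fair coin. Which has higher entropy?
Fair coin

The fair coin is uniform (p=0.5), maximizing binary entropy at 1 bit. The biased coin has H(0.95) ≈ 0.286 bits — its outcome is more predictable, so its entropy is lower.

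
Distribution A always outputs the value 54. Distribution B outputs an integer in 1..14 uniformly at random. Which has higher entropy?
B

A is deterministic, so H(A) = 0. B is uniform over 14 outcomes, so H(B) = log₂(14) = 3.807 bits. Any distribution with genuine randomness has higher entropy than a deterministic one.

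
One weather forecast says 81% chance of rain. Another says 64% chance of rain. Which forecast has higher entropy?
64% forecast

Treat each forecast as a Bernoulli distribution. Binary entropy is maximized at p=0.5 and falls off symmetrically toward 0 or 1. The 64% forecast is closer to 50%, so it is more uncertain. H(81%) ≈ 0.701 bits, H(64%) ≈ 0.943 bits.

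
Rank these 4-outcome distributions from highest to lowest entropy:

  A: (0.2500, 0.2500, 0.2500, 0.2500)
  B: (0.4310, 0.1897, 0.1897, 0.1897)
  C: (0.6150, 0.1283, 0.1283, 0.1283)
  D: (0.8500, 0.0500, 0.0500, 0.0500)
A > B > C > D

Key insight: Entropy is maximized by uniform distributions and minimized by concentrated distributions.

Entropies:
  H(A) = 2.0000 bits
  H(B) = 1.8881 bits
  H(C) = 1.5717 bits
  H(D) = 0.8476 bits

Ranking: A > B > C > D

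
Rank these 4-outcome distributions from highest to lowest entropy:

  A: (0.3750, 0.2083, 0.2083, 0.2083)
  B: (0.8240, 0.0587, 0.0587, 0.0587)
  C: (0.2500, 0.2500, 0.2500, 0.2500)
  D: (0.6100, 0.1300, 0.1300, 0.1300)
C > A > D > B

Key insight: Entropy is maximized by uniform distributions and minimized by concentrated distributions.

Entropies:
  H(A) = 1.9450 bits
  H(B) = 0.9502 bits
  H(C) = 2.0000 bits
  H(D) = 1.5829 bits

Ranking: C > A > D > B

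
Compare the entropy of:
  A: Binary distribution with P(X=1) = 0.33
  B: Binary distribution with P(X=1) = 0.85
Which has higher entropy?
A

For binary distributions, entropy is maximized at p=0.5 and decreases as p moves toward 0 or 1.

H(A) = H(0.33) = 0.9149 bits
H(B) = H(0.85) = 0.6098 bits

Distribution A (p=0.33) is closer to uniform (p=0.5), so it has higher entropy.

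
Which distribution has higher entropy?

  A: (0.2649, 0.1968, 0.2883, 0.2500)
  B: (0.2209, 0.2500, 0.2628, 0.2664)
B

Both distributions are close to uniform, making this a harder comparison.

H(A) = 1.9865 bits
H(B) = 1.9962 bits

The distribution closer to uniform has higher entropy.
Answer: B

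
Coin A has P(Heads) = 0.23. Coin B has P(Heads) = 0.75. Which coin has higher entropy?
B

For binary distributions, entropy is maximized at p=0.5 and decreases as p moves toward 0 or 1.

H(A) = H(0.23) = 0.7780 bits
H(B) = H(0.75) = 0.8113 bits

Distribution B (p=0.75) is closer to uniform (p=0.5), so it has higher entropy.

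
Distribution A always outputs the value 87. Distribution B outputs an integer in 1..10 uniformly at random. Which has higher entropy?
B

A is deterministic, so H(A) = 0. B is uniform over 10 outcomes, so H(B) = log₂(10) = 3.322 bits. Any distribution with genuine randomness has higher entropy than a deterministic one.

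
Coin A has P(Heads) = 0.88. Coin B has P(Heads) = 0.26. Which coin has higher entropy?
B

For binary distributions, entropy is maximized at p=0.5 and decreases as p moves toward 0 or 1.

H(A) = H(0.88) = 0.5294 bits
H(B) = H(0.26) = 0.8267 bits

Distribution B (p=0.26) is closer to uniform (p=0.5), so it has higher entropy.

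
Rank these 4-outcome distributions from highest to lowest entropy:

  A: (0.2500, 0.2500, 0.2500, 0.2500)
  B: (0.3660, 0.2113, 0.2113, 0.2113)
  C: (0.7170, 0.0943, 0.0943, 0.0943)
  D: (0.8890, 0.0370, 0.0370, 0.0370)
A > B > C > D

Key insight: Entropy is maximized by uniform distributions and minimized by concentrated distributions.

Entropies:
  H(A) = 2.0000 bits
  H(B) = 1.9524 bits
  H(C) = 1.3081 bits
  H(D) = 0.6789 bits

Ranking: A > B > C > D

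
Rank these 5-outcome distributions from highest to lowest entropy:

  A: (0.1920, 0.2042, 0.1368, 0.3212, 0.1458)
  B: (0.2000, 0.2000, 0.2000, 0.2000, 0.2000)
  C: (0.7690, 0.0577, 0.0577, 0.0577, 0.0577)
B > A > C

Key insight: Entropy is maximized by uniform distributions and minimized by concentrated distributions.

- Uniform distributions have maximum entropy log₂(5) = 2.3219 bits
- The more "peaked" or concentrated a distribution, the lower its entropy

Entropies:
  H(A) = 2.2491 bits
  H(B) = 2.3219 bits
  H(C) = 1.2418 bits

Ranking: B > A > C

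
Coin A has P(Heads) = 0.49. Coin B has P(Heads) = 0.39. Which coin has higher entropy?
A

For binary distributions, entropy is maximized at p=0.5 and decreases as p moves toward 0 or 1.

H(A) = H(0.49) = 0.9997 bits
H(B) = H(0.39) = 0.9648 bits

Distribution A (p=0.49) is closer to uniform (p=0.5), so it has higher entropy.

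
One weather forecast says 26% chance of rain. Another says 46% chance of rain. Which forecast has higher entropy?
46% forecast

Treat each forecast as a Bernoulli distribution. Binary entropy is maximized at p=0.5 and falls off symmetrically toward 0 or 1. The 46% forecast is closer to 50%, so it is more uncertain. H(26%) ≈ 0.827 bits, H(46%) ≈ 0.995 bits.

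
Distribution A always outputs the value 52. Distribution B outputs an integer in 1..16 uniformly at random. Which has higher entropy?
B

A is deterministic, so H(A) = 0. B is uniform over 16 outcomes, so H(B) = log₂(16) = 4.000 bits. Any distribution with genuine randomness has higher entropy than a deterministic one.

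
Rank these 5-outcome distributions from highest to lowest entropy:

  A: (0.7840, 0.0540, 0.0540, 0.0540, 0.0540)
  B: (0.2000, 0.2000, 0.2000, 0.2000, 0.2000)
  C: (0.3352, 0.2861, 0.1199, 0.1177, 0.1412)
B > C > A

Key insight: Entropy is maximized by uniform distributions and minimized by concentrated distributions.

- Uniform distributions have maximum entropy log₂(5) = 2.3219 bits
- The more "peaked" or concentrated a distribution, the lower its entropy

Entropies:
  H(A) = 1.1848 bits
  H(B) = 2.3219 bits
  H(C) = 2.1740 bits

Ranking: B > C > A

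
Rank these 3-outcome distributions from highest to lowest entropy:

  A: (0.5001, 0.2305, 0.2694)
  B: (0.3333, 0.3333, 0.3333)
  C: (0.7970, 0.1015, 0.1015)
B > A > C

Key insight: Entropy is maximized by uniform distributions and minimized by concentrated distributions.

- Uniform distributions have maximum entropy log₂(3) = 1.5850 bits
- The more "peaked" or concentrated a distribution, the lower its entropy

Entropies:
  H(A) = 1.4977 bits
  H(B) = 1.5850 bits
  H(C) = 0.9309 bits

Ranking: B > A > C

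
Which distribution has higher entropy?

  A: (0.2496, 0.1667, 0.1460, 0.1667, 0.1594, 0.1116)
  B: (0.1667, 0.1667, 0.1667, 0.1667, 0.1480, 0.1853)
B

Both distributions are close to uniform, making this a harder comparison.

H(A) = 2.5422 bits
H(B) = 2.5819 bits

The distribution closer to uniform has higher entropy.
Answer: B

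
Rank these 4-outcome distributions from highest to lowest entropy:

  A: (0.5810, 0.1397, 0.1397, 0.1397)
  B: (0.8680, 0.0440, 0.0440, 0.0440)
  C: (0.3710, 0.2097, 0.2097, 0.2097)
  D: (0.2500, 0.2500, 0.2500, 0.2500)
D > C > A > B

Key insight: Entropy is maximized by uniform distributions and minimized by concentrated distributions.

Entropies:
  H(A) = 1.6451 bits
  H(B) = 0.7721 bits
  H(C) = 1.9484 bits
  H(D) = 2.0000 bits

Ranking: D > C > A > B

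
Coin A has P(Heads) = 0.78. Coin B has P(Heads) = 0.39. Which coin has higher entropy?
B

For binary distributions, entropy is maximized at p=0.5 and decreases as p moves toward 0 or 1.

H(A) = H(0.78) = 0.7602 bits
H(B) = H(0.39) = 0.9648 bits

Distribution B (p=0.39) is closer to uniform (p=0.5), so it has higher entropy.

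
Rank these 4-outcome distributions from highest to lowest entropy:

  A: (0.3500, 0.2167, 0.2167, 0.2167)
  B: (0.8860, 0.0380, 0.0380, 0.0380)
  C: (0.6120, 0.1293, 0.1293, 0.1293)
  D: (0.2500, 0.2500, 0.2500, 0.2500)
D > A > C > B

Key insight: Entropy is maximized by uniform distributions and minimized by concentrated distributions.

Entropies:
  H(A) = 1.9643 bits
  H(B) = 0.6926 bits
  H(C) = 1.5785 bits
  H(D) = 2.0000 bits

Ranking: D > A > C > B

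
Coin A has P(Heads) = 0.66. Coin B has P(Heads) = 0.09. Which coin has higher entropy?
A

For binary distributions, entropy is maximized at p=0.5 and decreases as p moves toward 0 or 1.

H(A) = H(0.66) = 0.9248 bits
H(B) = H(0.09) = 0.4365 bits

Distribution A (p=0.66) is closer to uniform (p=0.5), so it has higher entropy.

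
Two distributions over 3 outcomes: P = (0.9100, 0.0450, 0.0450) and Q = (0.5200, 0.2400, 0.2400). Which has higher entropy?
Q

P is highly concentrated on one outcome (91%), making it nearly deterministic. Q spreads its mass more evenly (max 52%). The more spread-out distribution has higher entropy: H(P) ≈ 0.526 bits, H(Q) ≈ 1.479 bits.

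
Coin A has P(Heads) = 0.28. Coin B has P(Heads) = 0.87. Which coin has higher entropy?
A

For binary distributions, entropy is maximized at p=0.5 and decreases as p moves toward 0 or 1.

H(A) = H(0.28) = 0.8555 bits
H(B) = H(0.87) = 0.5574 bits

Distribution A (p=0.28) is closer to uniform (p=0.5), so it has higher entropy.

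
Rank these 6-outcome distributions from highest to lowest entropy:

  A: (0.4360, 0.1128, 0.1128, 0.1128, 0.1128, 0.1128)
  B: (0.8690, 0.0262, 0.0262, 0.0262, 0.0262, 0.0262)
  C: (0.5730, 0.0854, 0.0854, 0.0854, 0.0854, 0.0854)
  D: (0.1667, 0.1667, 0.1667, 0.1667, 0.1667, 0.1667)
D > A > C > B

Key insight: Entropy is maximized by uniform distributions and minimized by concentrated distributions.

Entropies:
  H(A) = 2.2977 bits
  H(B) = 0.8643 bits
  H(C) = 1.9760 bits
  H(D) = 2.5850 bits

Ranking: D > A > C > B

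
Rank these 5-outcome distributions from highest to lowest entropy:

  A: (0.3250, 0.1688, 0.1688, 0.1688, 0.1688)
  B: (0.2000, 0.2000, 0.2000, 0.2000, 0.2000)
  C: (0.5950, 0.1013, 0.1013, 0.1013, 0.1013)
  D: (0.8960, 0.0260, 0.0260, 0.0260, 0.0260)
B > A > C > D

Key insight: Entropy is maximized by uniform distributions and minimized by concentrated distributions.

Entropies:
  H(A) = 2.2597 bits
  H(B) = 2.3219 bits
  H(C) = 1.7838 bits
  H(D) = 0.6895 bits

Ranking: B > A > C > D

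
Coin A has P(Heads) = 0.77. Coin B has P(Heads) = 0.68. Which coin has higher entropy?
B

For binary distributions, entropy is maximized at p=0.5 and decreases as p moves toward 0 or 1.

H(A) = H(0.77) = 0.7780 bits
H(B) = H(0.68) = 0.9044 bits

Distribution B (p=0.68) is closer to uniform (p=0.5), so it has higher entropy.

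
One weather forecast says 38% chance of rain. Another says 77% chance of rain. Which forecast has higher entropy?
38% forecast

Treat each forecast as a Bernoulli distribution. Binary entropy is maximized at p=0.5 and falls off symmetrically toward 0 or 1. The 38% forecast is closer to 50%, so it is more uncertain. H(38%) ≈ 0.958 bits, H(77%) ≈ 0.778 bits.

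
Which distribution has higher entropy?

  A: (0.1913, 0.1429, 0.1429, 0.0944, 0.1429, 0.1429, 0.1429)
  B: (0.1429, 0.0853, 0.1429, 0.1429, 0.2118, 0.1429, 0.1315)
A

Both distributions are close to uniform, making this a harder comparison.

H(A) = 2.7832 bits
H(B) = 2.7663 bits

The distribution closer to uniform has higher entropy.
Answer: A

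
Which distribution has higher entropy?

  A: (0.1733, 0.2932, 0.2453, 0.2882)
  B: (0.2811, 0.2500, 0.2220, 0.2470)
B

Both distributions are close to uniform, making this a harder comparison.

H(A) = 1.9718 bits
H(B) = 1.9949 bits

The distribution closer to uniform has higher entropy.
Answer: B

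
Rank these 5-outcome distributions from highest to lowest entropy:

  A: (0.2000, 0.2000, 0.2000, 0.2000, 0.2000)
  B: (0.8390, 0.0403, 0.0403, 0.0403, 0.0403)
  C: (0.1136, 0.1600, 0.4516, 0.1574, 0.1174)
A > C > B

Key insight: Entropy is maximized by uniform distributions and minimized by concentrated distributions.

- Uniform distributions have maximum entropy log₂(5) = 2.3219 bits
- The more "peaked" or concentrated a distribution, the lower its entropy

Entropies:
  H(A) = 2.3219 bits
  H(B) = 0.9587 bits
  H(C) = 2.0801 bits

Ranking: A > C > B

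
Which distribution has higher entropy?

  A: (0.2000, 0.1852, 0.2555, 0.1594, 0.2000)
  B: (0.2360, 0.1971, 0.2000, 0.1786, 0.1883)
B

Both distributions are close to uniform, making this a harder comparison.

H(A) = 2.3045 bits
H(B) = 2.3153 bits

The distribution closer to uniform has higher entropy.
Answer: B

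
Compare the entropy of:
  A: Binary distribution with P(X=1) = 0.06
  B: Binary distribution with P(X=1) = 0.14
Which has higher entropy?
B

For binary distributions, entropy is maximized at p=0.5 and decreases as p moves toward 0 or 1.

H(A) = H(0.06) = 0.3274 bits
H(B) = H(0.14) = 0.5842 bits

Distribution B (p=0.14) is closer to uniform (p=0.5), so it has higher entropy.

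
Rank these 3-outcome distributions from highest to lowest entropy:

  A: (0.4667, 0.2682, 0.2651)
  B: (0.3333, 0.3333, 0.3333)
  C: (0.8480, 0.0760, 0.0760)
B > A > C

Key insight: Entropy is maximized by uniform distributions and minimized by concentrated distributions.

- Uniform distributions have maximum entropy log₂(3) = 1.5850 bits
- The more "peaked" or concentrated a distribution, the lower its entropy

Entropies:
  H(A) = 1.5301 bits
  H(B) = 1.5850 bits
  H(C) = 0.7668 bits

Ranking: B > A > C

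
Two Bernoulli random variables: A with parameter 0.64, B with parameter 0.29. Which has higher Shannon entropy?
A

For binary distributions, entropy is maximized at p=0.5 and decreases as p moves toward 0 or 1.

H(A) = H(0.64) = 0.9427 bits
H(B) = H(0.29) = 0.8687 bits

Distribution A (p=0.64) is closer to uniform (p=0.5), so it has higher entropy.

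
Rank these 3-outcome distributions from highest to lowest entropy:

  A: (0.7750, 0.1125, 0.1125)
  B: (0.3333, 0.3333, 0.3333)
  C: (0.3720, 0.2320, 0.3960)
B > C > A

Key insight: Entropy is maximized by uniform distributions and minimized by concentrated distributions.

- Uniform distributions have maximum entropy log₂(3) = 1.5850 bits
- The more "peaked" or concentrated a distribution, the lower its entropy

Entropies:
  H(A) = 0.9942 bits
  H(B) = 1.5850 bits
  H(C) = 1.5490 bits

Ranking: B > C > A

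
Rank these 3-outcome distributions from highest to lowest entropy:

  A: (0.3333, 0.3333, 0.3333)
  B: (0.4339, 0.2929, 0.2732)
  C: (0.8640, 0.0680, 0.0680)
A > B > C

Key insight: Entropy is maximized by uniform distributions and minimized by concentrated distributions.

- Uniform distributions have maximum entropy log₂(3) = 1.5850 bits
- The more "peaked" or concentrated a distribution, the lower its entropy

Entropies:
  H(A) = 1.5850 bits
  H(B) = 1.5529 bits
  H(C) = 0.7097 bits

Ranking: A > B > C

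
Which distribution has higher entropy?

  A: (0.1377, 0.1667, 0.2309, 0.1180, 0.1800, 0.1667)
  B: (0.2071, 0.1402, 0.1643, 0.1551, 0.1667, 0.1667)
B

Both distributions are close to uniform, making this a harder comparison.

H(A) = 2.5530 bits
H(B) = 2.5746 bits

The distribution closer to uniform has higher entropy.
Answer: B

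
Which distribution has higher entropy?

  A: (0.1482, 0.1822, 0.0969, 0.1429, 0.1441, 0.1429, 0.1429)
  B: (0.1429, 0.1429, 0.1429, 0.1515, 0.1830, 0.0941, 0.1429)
A

Both distributions are close to uniform, making this a harder comparison.

H(A) = 2.7880 bits
H(B) = 2.7859 bits

The distribution closer to uniform has higher entropy.
Answer: A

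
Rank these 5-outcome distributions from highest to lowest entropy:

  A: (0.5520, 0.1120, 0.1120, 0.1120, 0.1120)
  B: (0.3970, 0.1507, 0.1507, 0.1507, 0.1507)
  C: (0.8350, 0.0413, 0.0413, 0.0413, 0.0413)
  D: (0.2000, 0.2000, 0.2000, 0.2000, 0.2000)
D > B > A > C

Key insight: Entropy is maximized by uniform distributions and minimized by concentrated distributions.

Entropies:
  H(A) = 1.8882 bits
  H(B) = 2.1752 bits
  H(C) = 0.9761 bits
  H(D) = 2.3219 bits

Ranking: D > B > A > C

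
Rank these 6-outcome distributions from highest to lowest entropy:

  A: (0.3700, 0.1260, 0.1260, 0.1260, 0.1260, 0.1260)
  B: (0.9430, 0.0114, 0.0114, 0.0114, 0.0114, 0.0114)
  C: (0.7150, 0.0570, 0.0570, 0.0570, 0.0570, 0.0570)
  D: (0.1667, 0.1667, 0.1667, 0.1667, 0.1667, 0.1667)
D > A > C > B

Key insight: Entropy is maximized by uniform distributions and minimized by concentrated distributions.

Entropies:
  H(A) = 2.4135 bits
  H(B) = 0.4478 bits
  H(C) = 1.5239 bits
  H(D) = 2.5850 bits

Ranking: D > A > C > B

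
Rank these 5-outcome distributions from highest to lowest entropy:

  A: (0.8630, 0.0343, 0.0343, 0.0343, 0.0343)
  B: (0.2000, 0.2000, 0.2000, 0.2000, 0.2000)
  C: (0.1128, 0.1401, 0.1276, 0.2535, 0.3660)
B > C > A

Key insight: Entropy is maximized by uniform distributions and minimized by concentrated distributions.

- Uniform distributions have maximum entropy log₂(5) = 2.3219 bits
- The more "peaked" or concentrated a distribution, the lower its entropy

Entropies:
  H(A) = 0.8503 bits
  H(B) = 2.3219 bits
  H(C) = 2.1640 bits

Ranking: B > C > A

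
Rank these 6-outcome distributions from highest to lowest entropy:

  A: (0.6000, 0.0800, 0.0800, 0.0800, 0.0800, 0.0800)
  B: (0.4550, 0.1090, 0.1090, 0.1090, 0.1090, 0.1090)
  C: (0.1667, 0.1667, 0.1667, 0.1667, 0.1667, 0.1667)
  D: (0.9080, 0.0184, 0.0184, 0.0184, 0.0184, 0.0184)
C > B > A > D

Key insight: Entropy is maximized by uniform distributions and minimized by concentrated distributions.

Entropies:
  H(A) = 1.8997 bits
  H(B) = 2.2596 bits
  H(C) = 2.5850 bits
  H(D) = 0.6567 bits

Ranking: C > B > A > D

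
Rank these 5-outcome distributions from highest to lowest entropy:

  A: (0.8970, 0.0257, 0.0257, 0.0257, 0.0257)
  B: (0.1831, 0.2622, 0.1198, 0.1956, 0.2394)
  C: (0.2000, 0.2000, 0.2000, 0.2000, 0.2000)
C > B > A

Key insight: Entropy is maximized by uniform distributions and minimized by concentrated distributions.

- Uniform distributions have maximum entropy log₂(5) = 2.3219 bits
- The more "peaked" or concentrated a distribution, the lower its entropy

Entropies:
  H(A) = 0.6844 bits
  H(B) = 2.2757 bits
  H(C) = 2.3219 bits

Ranking: C > B > A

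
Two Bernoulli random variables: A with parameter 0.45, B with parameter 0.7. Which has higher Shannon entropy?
A

For binary distributions, entropy is maximized at p=0.5 and decreases as p moves toward 0 or 1.

H(A) = H(0.45) = 0.9928 bits
H(B) = H(0.7) = 0.8813 bits

Distribution A (p=0.45) is closer to uniform (p=0.5), so it has higher entropy.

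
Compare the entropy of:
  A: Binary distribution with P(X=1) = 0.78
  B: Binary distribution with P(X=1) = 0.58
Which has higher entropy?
B

For binary distributions, entropy is maximized at p=0.5 and decreases as p moves toward 0 or 1.

H(A) = H(0.78) = 0.7602 bits
H(B) = H(0.58) = 0.9815 bits

Distribution B (p=0.58) is closer to uniform (p=0.5), so it has higher entropy.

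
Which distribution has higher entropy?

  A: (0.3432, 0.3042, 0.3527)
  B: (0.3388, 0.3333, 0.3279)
B

Both distributions are close to uniform, making this a harder comparison.

H(A) = 1.5821 bits
H(B) = 1.5848 bits

The distribution closer to uniform has higher entropy.
Answer: B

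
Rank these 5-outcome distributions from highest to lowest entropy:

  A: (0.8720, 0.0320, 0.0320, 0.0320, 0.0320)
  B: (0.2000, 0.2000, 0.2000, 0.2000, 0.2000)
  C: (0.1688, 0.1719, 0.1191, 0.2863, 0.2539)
B > C > A

Key insight: Entropy is maximized by uniform distributions and minimized by concentrated distributions.

- Uniform distributions have maximum entropy log₂(5) = 2.3219 bits
- The more "peaked" or concentrated a distribution, the lower its entropy

Entropies:
  H(A) = 0.8079 bits
  H(B) = 2.3219 bits
  H(C) = 2.2543 bits

Ranking: B > C > A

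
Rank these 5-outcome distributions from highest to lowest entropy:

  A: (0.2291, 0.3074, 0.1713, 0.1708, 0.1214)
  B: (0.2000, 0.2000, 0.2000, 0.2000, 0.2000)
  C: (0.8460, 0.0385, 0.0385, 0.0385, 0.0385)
B > A > C

Key insight: Entropy is maximized by uniform distributions and minimized by concentrated distributions.

- Uniform distributions have maximum entropy log₂(5) = 2.3219 bits
- The more "peaked" or concentrated a distribution, the lower its entropy

Entropies:
  H(A) = 2.2510 bits
  H(B) = 2.3219 bits
  H(C) = 0.9278 bits

Ranking: B > A > C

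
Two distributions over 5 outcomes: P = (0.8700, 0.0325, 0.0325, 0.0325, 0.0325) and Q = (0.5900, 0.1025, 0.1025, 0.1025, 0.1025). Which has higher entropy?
Q

P is highly concentrated on one outcome (87%), making it nearly deterministic. Q spreads its mass more evenly (max 59%). The more spread-out distribution has higher entropy: H(P) ≈ 0.817 bits, H(Q) ≈ 1.797 bits.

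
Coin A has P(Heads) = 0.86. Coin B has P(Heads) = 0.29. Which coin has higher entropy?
B

For binary distributions, entropy is maximized at p=0.5 and decreases as p moves toward 0 or 1.

H(A) = H(0.86) = 0.5842 bits
H(B) = H(0.29) = 0.8687 bits

Distribution B (p=0.29) is closer to uniform (p=0.5), so it has higher entropy.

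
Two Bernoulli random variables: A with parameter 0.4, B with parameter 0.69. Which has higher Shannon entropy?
A

For binary distributions, entropy is maximized at p=0.5 and decreases as p moves toward 0 or 1.

H(A) = H(0.4) = 0.9710 bits
H(B) = H(0.69) = 0.8932 bits

Distribution A (p=0.4) is closer to uniform (p=0.5), so it has higher entropy.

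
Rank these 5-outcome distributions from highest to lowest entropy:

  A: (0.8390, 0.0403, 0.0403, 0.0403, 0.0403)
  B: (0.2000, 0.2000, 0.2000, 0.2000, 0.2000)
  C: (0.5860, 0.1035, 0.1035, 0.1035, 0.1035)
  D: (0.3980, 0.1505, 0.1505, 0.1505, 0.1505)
B > D > C > A

Key insight: Entropy is maximized by uniform distributions and minimized by concentrated distributions.

Entropies:
  H(A) = 0.9587 bits
  H(B) = 2.3219 bits
  H(C) = 1.8066 bits
  H(D) = 2.1738 bits

Ranking: B > D > C > A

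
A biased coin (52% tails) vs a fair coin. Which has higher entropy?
Fair coin

The fair coin is uniform (p=0.5), maximizing binary entropy at 1 bit. The biased coin has H(0.52) ≈ 0.999 bits — its outcome is more predictable, so its entropy is lower.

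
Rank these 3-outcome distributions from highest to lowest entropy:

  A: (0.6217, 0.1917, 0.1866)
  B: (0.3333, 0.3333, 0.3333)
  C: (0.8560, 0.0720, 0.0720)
B > A > C

Key insight: Entropy is maximized by uniform distributions and minimized by concentrated distributions.

- Uniform distributions have maximum entropy log₂(3) = 1.5850 bits
- The more "peaked" or concentrated a distribution, the lower its entropy

Entropies:
  H(A) = 1.3351 bits
  H(B) = 1.5850 bits
  H(C) = 0.7386 bits

Ranking: B > A > C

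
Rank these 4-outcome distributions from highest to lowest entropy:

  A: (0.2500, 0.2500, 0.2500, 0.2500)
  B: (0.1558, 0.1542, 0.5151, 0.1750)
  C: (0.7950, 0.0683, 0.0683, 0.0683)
A > B > C

Key insight: Entropy is maximized by uniform distributions and minimized by concentrated distributions.

- Uniform distributions have maximum entropy log₂(4) = 2.0000 bits
- The more "peaked" or concentrated a distribution, the lower its entropy

Entropies:
  H(A) = 2.0000 bits
  H(B) = 1.7668 bits
  H(C) = 1.0567 bits

Ranking: A > B > C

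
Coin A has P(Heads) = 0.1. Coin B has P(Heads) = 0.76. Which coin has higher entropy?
B

For binary distributions, entropy is maximized at p=0.5 and decreases as p moves toward 0 or 1.

H(A) = H(0.1) = 0.4690 bits
H(B) = H(0.76) = 0.7950 bits

Distribution B (p=0.76) is closer to uniform (p=0.5), so it has higher entropy.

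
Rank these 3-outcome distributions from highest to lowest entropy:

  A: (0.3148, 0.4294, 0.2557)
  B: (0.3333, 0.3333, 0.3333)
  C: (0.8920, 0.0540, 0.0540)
B > A > C

Key insight: Entropy is maximized by uniform distributions and minimized by concentrated distributions.

- Uniform distributions have maximum entropy log₂(3) = 1.5850 bits
- The more "peaked" or concentrated a distribution, the lower its entropy

Entropies:
  H(A) = 1.5517 bits
  H(B) = 1.5850 bits
  H(C) = 0.6019 bits

Ranking: B > A > C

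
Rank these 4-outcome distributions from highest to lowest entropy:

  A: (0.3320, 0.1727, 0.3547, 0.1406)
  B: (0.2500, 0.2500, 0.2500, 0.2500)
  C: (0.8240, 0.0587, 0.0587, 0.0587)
B > A > C

Key insight: Entropy is maximized by uniform distributions and minimized by concentrated distributions.

- Uniform distributions have maximum entropy log₂(4) = 2.0000 bits
- The more "peaked" or concentrated a distribution, the lower its entropy

Entropies:
  H(A) = 1.8940 bits
  H(B) = 2.0000 bits
  H(C) = 0.9502 bits

Ranking: B > A > C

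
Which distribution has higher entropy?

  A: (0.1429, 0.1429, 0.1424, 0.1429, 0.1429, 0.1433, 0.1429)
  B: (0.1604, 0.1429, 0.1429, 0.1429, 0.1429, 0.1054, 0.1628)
A

Both distributions are close to uniform, making this a harder comparison.

H(A) = 2.8074 bits
H(B) = 2.7961 bits

The distribution closer to uniform has higher entropy.
Answer: A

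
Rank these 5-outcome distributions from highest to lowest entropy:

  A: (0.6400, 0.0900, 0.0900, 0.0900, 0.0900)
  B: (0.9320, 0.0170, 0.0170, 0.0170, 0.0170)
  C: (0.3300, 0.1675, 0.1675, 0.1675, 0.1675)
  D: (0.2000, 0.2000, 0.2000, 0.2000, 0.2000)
D > C > A > B

Key insight: Entropy is maximized by uniform distributions and minimized by concentrated distributions.

Entropies:
  H(A) = 1.6627 bits
  H(B) = 0.4944 bits
  H(C) = 2.2549 bits
  H(D) = 2.3219 bits

Ranking: D > C > A > B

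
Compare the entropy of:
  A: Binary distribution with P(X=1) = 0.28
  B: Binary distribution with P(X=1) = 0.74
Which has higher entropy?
A

For binary distributions, entropy is maximized at p=0.5 and decreases as p moves toward 0 or 1.

H(A) = H(0.28) = 0.8555 bits
H(B) = H(0.74) = 0.8267 bits

Distribution A (p=0.28) is closer to uniform (p=0.5), so it has higher entropy.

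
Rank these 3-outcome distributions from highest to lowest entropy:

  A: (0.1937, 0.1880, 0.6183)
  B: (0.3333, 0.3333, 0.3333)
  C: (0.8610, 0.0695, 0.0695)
B > A > C

Key insight: Entropy is maximized by uniform distributions and minimized by concentrated distributions.

- Uniform distributions have maximum entropy log₂(3) = 1.5850 bits
- The more "peaked" or concentrated a distribution, the lower its entropy

Entropies:
  H(A) = 1.3409 bits
  H(B) = 1.5850 bits
  H(C) = 0.7206 bits

Ranking: B > A > C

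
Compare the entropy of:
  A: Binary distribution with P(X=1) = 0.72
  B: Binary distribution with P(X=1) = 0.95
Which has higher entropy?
A

For binary distributions, entropy is maximized at p=0.5 and decreases as p moves toward 0 or 1.

H(A) = H(0.72) = 0.8555 bits
H(B) = H(0.95) = 0.2864 bits

Distribution A (p=0.72) is closer to uniform (p=0.5), so it has higher entropy.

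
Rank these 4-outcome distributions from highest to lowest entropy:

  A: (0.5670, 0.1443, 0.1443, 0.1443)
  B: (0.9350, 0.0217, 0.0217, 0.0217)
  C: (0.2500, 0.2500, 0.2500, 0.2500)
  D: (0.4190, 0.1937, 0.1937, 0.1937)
C > D > A > B

Key insight: Entropy is maximized by uniform distributions and minimized by concentrated distributions.

Entropies:
  H(A) = 1.6733 bits
  H(B) = 0.4500 bits
  H(C) = 2.0000 bits
  H(D) = 1.9018 bits

Ranking: C > D > A > B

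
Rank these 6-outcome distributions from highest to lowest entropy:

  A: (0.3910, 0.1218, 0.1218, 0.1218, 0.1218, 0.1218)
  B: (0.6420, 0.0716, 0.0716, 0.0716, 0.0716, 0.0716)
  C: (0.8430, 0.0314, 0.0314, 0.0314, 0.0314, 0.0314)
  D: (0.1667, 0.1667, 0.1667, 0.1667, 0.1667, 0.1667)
D > A > B > C

Key insight: Entropy is maximized by uniform distributions and minimized by concentrated distributions.

Entropies:
  H(A) = 2.3795 bits
  H(B) = 1.7723 bits
  H(C) = 0.9916 bits
  H(D) = 2.5850 bits

Ranking: D > A > B > C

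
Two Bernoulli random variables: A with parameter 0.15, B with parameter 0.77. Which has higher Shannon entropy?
B

For binary distributions, entropy is maximized at p=0.5 and decreases as p moves toward 0 or 1.

H(A) = H(0.15) = 0.6098 bits
H(B) = H(0.77) = 0.7780 bits

Distribution B (p=0.77) is closer to uniform (p=0.5), so it has higher entropy.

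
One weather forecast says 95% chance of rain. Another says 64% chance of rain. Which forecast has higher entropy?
64% forecast

Treat each forecast as a Bernoulli distribution. Binary entropy is maximized at p=0.5 and falls off symmetrically toward 0 or 1. The 64% forecast is closer to 50%, so it is more uncertain. H(95%) ≈ 0.286 bits, H(64%) ≈ 0.943 bits.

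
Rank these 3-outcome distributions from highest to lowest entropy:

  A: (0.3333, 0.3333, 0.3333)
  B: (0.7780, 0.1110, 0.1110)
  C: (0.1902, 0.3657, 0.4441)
A > C > B

Key insight: Entropy is maximized by uniform distributions and minimized by concentrated distributions.

- Uniform distributions have maximum entropy log₂(3) = 1.5850 bits
- The more "peaked" or concentrated a distribution, the lower its entropy

Entropies:
  H(A) = 1.5850 bits
  H(B) = 0.9858 bits
  H(C) = 1.5062 bits

Ranking: A > C > B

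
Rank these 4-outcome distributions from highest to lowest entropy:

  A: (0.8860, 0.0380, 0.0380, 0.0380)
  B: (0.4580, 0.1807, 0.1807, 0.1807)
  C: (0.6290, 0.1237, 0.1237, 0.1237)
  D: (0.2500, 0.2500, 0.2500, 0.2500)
D > B > C > A

Key insight: Entropy is maximized by uniform distributions and minimized by concentrated distributions.

Entropies:
  H(A) = 0.6926 bits
  H(B) = 1.8540 bits
  H(C) = 1.5395 bits
  H(D) = 2.0000 bits

Ranking: D > B > C > A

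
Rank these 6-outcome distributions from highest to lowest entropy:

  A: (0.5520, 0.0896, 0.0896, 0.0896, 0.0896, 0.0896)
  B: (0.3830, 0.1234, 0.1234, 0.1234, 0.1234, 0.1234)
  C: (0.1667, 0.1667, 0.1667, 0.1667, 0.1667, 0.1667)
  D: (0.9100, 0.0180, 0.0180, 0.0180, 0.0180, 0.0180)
C > B > A > D

Key insight: Entropy is maximized by uniform distributions and minimized by concentrated distributions.

Entropies:
  H(A) = 2.0324 bits
  H(B) = 2.3928 bits
  H(C) = 2.5850 bits
  H(D) = 0.6454 bits

Ranking: C > B > A > D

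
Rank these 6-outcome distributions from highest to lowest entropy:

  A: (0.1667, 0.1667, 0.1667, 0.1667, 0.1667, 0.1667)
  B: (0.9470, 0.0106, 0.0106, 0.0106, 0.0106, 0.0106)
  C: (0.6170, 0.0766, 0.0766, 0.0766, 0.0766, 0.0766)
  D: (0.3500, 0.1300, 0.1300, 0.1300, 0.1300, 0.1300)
A > D > C > B

Key insight: Entropy is maximized by uniform distributions and minimized by concentrated distributions.

Entropies:
  H(A) = 2.5850 bits
  H(B) = 0.4221 bits
  H(C) = 1.8494 bits
  H(D) = 2.4433 bits

Ranking: A > D > C > B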